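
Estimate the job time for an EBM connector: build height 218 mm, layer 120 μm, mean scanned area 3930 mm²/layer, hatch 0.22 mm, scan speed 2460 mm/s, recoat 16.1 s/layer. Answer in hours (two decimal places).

11.79 hours

Number of layers: 218 / 0.12 → 1817 (rounded up).
Scan path per layer = 3930 / 0.22 = 17863.6 mm.
Beam time per layer: 17863.6 / 2460 → 7.2616 s.
Per-layer time = 7.2616 + 16.1 = 23.3616 s.
1817 layers × 23.3616 s/layer = 42448.0272 s, i.e. 11.79 hours.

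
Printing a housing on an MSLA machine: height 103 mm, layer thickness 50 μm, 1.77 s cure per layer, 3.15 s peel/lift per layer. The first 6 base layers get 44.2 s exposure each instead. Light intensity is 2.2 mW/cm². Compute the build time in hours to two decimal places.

2.89 hours

Number of layers: 103 / 0.05 → 2060 (rounded up).
Base layers = 6 × (44.2 + 3.15), so 284.1 s.
Regular layers = 2054 × (1.77 + 3.15) = 10105.68 s.
Sum: 284.1 + 10105.68 = 10389.78 s → 2.89 hours.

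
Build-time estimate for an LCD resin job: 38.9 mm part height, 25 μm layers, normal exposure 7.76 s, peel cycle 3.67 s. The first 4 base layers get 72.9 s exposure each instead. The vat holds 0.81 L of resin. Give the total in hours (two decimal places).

Layer count = ceil(38.9 / 0.025) = 1556.
Bottom layers = 4 × (72.9 + 3.67) = 306.28 s.
Regular layers = 1552 × (7.76 + 3.67), so 17739.36 s.
Total = 306.28 + 17739.36 = 18045.64 s = 5.01 hours.

5.01 hours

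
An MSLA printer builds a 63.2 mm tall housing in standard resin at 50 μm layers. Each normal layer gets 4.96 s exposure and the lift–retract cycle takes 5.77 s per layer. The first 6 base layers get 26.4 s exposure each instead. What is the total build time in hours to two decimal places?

3.80 hours

Layers = ⌈63.2/0.05⌉ = 1264.
Bottom layers: 6 × (26.4 + 5.77) → 193.02 s.
Regular layers = 1258 × (4.96 + 5.77) = 13498.34 s.
Sum: 193.02 + 13498.34 = 13691.36 s → 3.80 hours.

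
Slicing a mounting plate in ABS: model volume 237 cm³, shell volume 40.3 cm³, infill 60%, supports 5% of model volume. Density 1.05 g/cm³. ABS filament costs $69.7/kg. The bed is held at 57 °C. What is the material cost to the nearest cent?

$12.45

Infill region: 237 − 40.3 → 196.7 cm³.
Infill volume = 0.60 × 196.7, so 118.02 cm³.
Support = 0.05 × 237, so 11.85 cm³.
Total extruded = 40.3 + 118.02 + 11.85, so 170.17 cm³.
Mass = 170.17 × 1.05, so 178.6785 g.
At $69.7/kg: 178.6785/1000 × 69.7 = $12.45.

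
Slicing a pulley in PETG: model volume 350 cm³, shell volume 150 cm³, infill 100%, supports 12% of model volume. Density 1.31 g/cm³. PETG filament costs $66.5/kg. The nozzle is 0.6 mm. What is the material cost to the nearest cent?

$34.15

Infill region = 350 − 150, so 200 cm³.
Infill volume = 1.00 × 200, so 200 cm³.
Support = 0.12 × 350 = 42 cm³.
Total printed volume = 150 + 200 + 42, so 392 cm³.
Mass = 392 × 1.31 = 513.52 g.
At $66.5/kg: 513.52/1000 × 66.5 = $34.15.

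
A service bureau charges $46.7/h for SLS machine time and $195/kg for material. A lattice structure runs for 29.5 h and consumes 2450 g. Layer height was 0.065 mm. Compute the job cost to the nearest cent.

$1855.40

Machine-time cost: 46.7 × 29.5 → $1377.65.
Feedstock cost = 195 × 2450/1000 = $477.75.
Job cost: 1377.65 + 477.75 = $1855.40.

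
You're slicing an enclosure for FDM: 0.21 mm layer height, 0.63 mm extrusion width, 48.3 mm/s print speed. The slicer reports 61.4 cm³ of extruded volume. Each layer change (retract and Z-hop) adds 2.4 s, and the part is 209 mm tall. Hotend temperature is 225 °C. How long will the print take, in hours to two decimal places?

3.33 hours

Line area = 0.21 × 0.63, so 0.1323 mm².
Total extruded path = 61400/0.1323 = 464096.7 mm.
Time extruding = 464096.7 / 48.3 = 9608.6 s.
Layer count = ceil(209 / 0.21) = 996.
Layer-change overhead: 996 × 2.4 → 2390.4 s.
Total = 9608.6 + 2390.4 = 11999 s = 3.33 hours.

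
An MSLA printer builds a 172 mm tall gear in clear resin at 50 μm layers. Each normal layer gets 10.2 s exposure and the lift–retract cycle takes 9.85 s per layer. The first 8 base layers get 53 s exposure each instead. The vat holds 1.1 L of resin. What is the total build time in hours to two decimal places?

Layers = ⌈172/0.05⌉ = 3440.
Bottom layers: 8 × (53 + 9.85) → 502.8 s.
Regular layers: 3432 × (10.2 + 9.85) → 68811.6 s.
Total = 502.8 + 68811.6 = 69314.4 s = 19.25 hours.

19.25 hours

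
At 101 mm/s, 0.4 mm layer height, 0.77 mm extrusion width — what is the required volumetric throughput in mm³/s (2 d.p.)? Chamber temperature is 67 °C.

31.11

Extrusion cross-section = 0.4 × 0.77, so 0.308 mm².
Volumetric flow = 101 × 0.308 = 31.11 mm³/s.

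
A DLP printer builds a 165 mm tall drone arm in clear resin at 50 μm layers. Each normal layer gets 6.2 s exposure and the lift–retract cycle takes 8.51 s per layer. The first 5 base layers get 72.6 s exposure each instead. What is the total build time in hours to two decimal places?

13.58 hours

Layers = ⌈165/0.05⌉ = 3300.
Bottom layers = 5 × (72.6 + 8.51) = 405.55 s.
Normal layers = 3295 × (6.2 + 8.51), so 48469.45 s.
Total = 405.55 + 48469.45 = 48875 s = 13.58 hours.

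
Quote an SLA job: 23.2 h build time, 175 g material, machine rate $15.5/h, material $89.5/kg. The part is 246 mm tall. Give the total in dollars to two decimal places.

$375.26

Machine cost = 15.5 × 23.2 = $359.60.
Material cost = 89.5 × 175/1000 = $15.6625.
Total = 359.60 + 15.6625 = 375.2625 ≈ $375.26.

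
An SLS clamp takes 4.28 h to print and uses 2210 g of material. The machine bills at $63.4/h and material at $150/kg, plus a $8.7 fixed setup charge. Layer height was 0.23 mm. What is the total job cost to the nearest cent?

Machine cost = 63.4 × 4.28 = $271.352.
Material cost = 150 × 2210/1000 = $331.50.
Adding setup: 271.352 + 331.50 + 8.7 → 611.552 ≈ $611.55.

$611.55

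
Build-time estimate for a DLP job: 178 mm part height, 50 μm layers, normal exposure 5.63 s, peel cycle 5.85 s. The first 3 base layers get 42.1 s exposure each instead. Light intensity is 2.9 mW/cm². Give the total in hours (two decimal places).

Layers = ⌈178/0.05⌉ = 3560.
Burn-in layers = 3 × (42.1 + 5.85), so 143.85 s.
Remaining layers: 3557 × (5.63 + 5.85) → 40834.36 s.
Sum: 143.85 + 40834.36 = 40978.21 s → 11.38 hours.

11.38 hours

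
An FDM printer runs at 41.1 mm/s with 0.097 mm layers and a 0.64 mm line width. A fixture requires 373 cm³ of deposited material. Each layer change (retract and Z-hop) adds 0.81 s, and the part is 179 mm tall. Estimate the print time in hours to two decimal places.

41.02 hours

Extrusion cross-section: 0.097 × 0.64 → 0.06208 mm².
Path length: 373000 mm³ / 0.06208 mm² → 6008376.3 mm.
Extrusion time = 6008376.3 / 41.1, so 146189.2 s.
Layer count = ceil(179 / 0.097) = 1846.
Non-print overhead: 1846 × 0.81 → 1495.26 s.
Altogether 146189.2 + 1495.26 = 147684.46 s, i.e. 41.02 hours.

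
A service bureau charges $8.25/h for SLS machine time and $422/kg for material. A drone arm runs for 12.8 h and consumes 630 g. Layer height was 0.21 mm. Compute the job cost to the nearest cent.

Time charge = 8.25 × 12.8 = $105.60.
Material cost = 422 × 630/1000, so $265.86.
Total = 105.60 + 265.86 = $371.46.

$371.46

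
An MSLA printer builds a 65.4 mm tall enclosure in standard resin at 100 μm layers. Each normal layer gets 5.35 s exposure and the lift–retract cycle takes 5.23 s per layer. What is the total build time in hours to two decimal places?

1.92 hours

Layers = ⌈65.4/0.1⌉ = 654.
Each layer takes: 5.35 + 5.23 → 10.58 s.
Total = 654 × 10.58 = 6919.32 s = 1.92 hours.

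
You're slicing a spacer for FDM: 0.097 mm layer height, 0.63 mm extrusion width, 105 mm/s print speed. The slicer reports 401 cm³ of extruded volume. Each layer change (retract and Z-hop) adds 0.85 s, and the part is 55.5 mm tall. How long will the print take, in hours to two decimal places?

Extrusion cross-section = 0.097 × 0.63 = 0.06111 mm².
Toolpath length = 401 cm³ / 0.06111 mm² = 401000 / 0.06111 = 6561937.5 mm.
Extrusion time: 6561937.5 / 105 → 62494.6 s.
Layers = ⌈55.5/0.097⌉ = 573.
Non-print overhead = 573 × 0.85 = 487.05 s.
Altogether 62494.6 + 487.05 = 62981.65 s, i.e. 17.49 hours.

17.49 hours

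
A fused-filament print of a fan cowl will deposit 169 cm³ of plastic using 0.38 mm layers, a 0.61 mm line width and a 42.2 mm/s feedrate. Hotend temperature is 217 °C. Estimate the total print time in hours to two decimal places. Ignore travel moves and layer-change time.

4.80 hours

Extrusion cross-section = 0.38 × 0.61 = 0.2318 mm².
Path length: 169000 mm³ / 0.2318 mm² → 729076.8 mm.
Print-move time: 729076.8 / 42.2 → 17276.7 s.
17276.7 s = 4.80 hours.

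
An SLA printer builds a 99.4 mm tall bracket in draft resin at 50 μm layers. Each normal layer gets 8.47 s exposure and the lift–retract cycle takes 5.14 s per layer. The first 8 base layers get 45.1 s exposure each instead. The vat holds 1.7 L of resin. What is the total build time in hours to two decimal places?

Layers = ⌈99.4/0.05⌉ = 1988.
Base layers = 8 × (45.1 + 5.14) = 401.92 s.
Regular layers = 1980 × (8.47 + 5.14) = 26947.8 s.
Total = 401.92 + 26947.8 = 27349.72 s = 7.60 hours.

7.60 hours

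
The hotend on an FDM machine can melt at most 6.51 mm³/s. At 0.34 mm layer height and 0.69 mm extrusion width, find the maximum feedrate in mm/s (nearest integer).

28 mm/s

Extrusion cross-section = 0.34 × 0.69 = 0.2346 mm².
v_max = Q/A = 6.51/0.2346 = 27.75 mm/s → 28 mm/s.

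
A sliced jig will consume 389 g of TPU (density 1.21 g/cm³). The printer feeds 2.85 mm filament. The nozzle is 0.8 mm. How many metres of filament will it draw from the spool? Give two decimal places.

Volume = 389 g / 1.21 g·cm⁻³ = 321.4876 cm³ = 321487.6 mm³.
A = π r² = π × 1.425² = 6.3794 mm².
L = V/A = 321487.6/6.3794 = 50394.65 mm → 50.39 m.

50.39 m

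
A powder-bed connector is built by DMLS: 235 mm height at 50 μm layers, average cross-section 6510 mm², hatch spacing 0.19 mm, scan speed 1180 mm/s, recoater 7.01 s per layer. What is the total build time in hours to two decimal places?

Number of layers: 235 / 0.05 → 4700 (rounded up).
Per-layer scan distance = 6510 / 0.19, so 34263.2 mm.
Laser time per layer: 34263.2 / 1180 → 29.0366 s.
Per-layer time = 29.0366 + 7.01, so 36.0466 s.
Build time = 4700 × 36.0466 = 169419.02 s = 47.06 hours.

47.06 hours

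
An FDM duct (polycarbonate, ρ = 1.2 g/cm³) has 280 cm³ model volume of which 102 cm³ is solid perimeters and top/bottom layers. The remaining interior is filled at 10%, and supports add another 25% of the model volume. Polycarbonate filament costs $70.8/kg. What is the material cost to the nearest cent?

Interior volume = 280 − 102, so 178 cm³.
Deposited infill = 0.10 × 178 = 17.8 cm³.
Support: 0.25 × 280 → 70 cm³.
Total printed volume = 102 + 17.8 + 70 = 189.8 cm³.
Mass: 189.8 × 1.2 → 227.76 g.
Cost = 227.76 g / 1000 × $70.8/kg = $16.13.

$16.13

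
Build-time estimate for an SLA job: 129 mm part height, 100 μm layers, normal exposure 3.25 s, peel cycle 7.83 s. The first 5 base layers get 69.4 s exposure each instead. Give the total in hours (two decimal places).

4.06 hours

Layers = ⌈129/0.1⌉ = 1290.
Burn-in layers = 5 × (69.4 + 7.83) = 386.15 s.
Normal layers: 1285 × (3.25 + 7.83) → 14237.8 s.
Total = 386.15 + 14237.8 = 14623.95 s = 4.06 hours.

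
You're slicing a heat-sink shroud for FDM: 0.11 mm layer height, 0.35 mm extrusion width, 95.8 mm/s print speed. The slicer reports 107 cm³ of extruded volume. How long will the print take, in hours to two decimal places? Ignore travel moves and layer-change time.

8.06 hours

Extrusion cross-section = 0.11 × 0.35 = 0.0385 mm².
Toolpath length = 107 cm³ / 0.0385 mm² = 107000 / 0.0385 = 2779220.8 mm.
Extrusion time: 2779220.8 / 95.8 → 29010.7 s.
Converting: 29010.7 s = 8.06 hours.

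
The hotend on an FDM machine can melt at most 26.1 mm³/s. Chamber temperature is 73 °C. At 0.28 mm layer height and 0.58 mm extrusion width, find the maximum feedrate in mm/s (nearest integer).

161 mm/s

Bead cross-section = 0.28 × 0.58, so 0.1624 mm².
v_max = Q/A = 26.1/0.1624 = 160.71 mm/s → 161 mm/s.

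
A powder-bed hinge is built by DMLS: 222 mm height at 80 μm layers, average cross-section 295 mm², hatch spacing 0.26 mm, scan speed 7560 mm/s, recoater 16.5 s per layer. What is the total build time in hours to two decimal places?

Number of layers: 222 / 0.08 → 2775 (rounded up).
Scan path per layer = 295 / 0.26, so 1134.6 mm.
Laser time per layer = 1134.6 / 7560, so 0.1501 s.
Time per layer: 0.1501 + 16.5 → 16.6501 s.
2775 layers × 16.6501 s/layer = 46204.0275 s, i.e. 12.83 hours.

12.83 hours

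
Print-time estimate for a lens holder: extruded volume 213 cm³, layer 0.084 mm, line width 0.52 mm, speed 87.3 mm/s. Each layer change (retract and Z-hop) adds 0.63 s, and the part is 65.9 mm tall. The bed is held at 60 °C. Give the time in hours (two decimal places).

Extrusion cross-section: 0.084 × 0.52 → 0.04368 mm².
Total extruded path = 213000/0.04368 = 4876373.6 mm.
Time extruding = 4876373.6 / 87.3 = 55857.7 s.
Number of layers: 65.9 / 0.084 → 785 (rounded up).
Z-hop total = 785 × 0.63, so 494.55 s.
Altogether 55857.7 + 494.55 = 56352.25 s, i.e. 15.65 hours.

15.65 hours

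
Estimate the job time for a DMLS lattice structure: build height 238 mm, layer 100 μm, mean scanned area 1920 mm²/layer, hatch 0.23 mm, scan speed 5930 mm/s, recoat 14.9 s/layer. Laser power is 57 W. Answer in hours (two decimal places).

10.78 hours

Layers = ⌈238/0.1⌉ = 2380.
Per-layer scan distance = 1920 / 0.23, so 8347.8 mm.
Scan time per layer = 8347.8 / 5930, so 1.4077 s.
Per-layer time = 1.4077 + 14.9, so 16.3077 s.
Build time = 2380 × 16.3077 = 38812.326 s = 10.78 hours.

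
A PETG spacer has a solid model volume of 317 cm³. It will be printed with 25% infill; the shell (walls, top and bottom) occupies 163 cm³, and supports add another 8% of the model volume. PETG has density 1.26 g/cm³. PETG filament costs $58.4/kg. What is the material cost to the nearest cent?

$16.69

Interior volume = 317 − 163, so 154 cm³.
Infill deposited: 0.25 × 154 → 38.5 cm³.
Support = 0.08 × 317, so 25.36 cm³.
Total printed volume = 163 + 38.5 + 25.36 = 226.86 cm³.
Mass = 226.86 × 1.26 = 285.8436 g.
At $58.4/kg: 285.8436/1000 × 58.4 = $16.69.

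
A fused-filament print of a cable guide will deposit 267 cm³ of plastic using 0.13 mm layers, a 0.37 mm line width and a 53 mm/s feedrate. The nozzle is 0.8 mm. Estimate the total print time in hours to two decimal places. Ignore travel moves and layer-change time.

29.09 hours

Extrusion cross-section = 0.13 × 0.37, so 0.0481 mm².
Path length: 267000 mm³ / 0.0481 mm² → 5550935.6 mm.
Print-move time = 5550935.6 / 53, so 104734.6 s.
That's 104734.6 s → 29.09 hours.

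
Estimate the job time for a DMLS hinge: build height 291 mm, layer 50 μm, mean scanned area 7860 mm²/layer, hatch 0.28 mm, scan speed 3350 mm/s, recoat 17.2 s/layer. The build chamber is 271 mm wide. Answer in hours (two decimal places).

Layers = ⌈291/0.05⌉ = 5820.
Scan path per layer = 7860 / 0.28 = 28071.4 mm.
Laser time per layer = 28071.4 / 3350 = 8.3795 s.
Layer cycle = 8.3795 + 17.2 = 25.5795 s.
5820 layers × 25.5795 s/layer = 148872.69 s, i.e. 41.35 hours.

41.35 hours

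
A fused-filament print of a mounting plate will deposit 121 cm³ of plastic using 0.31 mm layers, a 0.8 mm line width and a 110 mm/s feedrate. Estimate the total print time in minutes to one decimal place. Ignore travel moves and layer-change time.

Extrusion cross-section = 0.31 × 0.8, so 0.248 mm².
Total extruded path = 121000/0.248 = 487903.2 mm.
Time extruding = 487903.2 / 110, so 4435.5 s.
That's 4435.5 s → 73.9 minutes.

73.9 minutes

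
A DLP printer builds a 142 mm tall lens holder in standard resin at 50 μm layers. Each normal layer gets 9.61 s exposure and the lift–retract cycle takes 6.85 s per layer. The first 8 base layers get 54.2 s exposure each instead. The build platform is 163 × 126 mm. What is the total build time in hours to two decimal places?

13.08 hours

Layers = ⌈142/0.05⌉ = 2840.
Burn-in layers: 8 × (54.2 + 6.85) → 488.4 s.
Normal layers = 2832 × (9.61 + 6.85) = 46614.72 s.
Sum: 488.4 + 46614.72 = 47103.12 s → 13.08 hours.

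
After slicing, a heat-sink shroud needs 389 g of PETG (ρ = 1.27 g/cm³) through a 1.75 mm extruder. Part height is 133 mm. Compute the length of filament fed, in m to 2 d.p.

Volume = 389 g / 1.27 g·cm⁻³ = 306.2992 cm³ = 306299.2 mm³.
Filament cross-section = π × (1.75/2)² = 2.4053 mm².
Length = 306299.2 / 2.4053 = 127343.45 mm = 127.34 m.

127.34 m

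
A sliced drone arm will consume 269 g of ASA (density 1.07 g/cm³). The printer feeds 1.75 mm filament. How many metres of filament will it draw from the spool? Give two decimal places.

104.52 m

Volume = 269 g / 1.07 g·cm⁻³ = 251.4019 cm³ = 251401.9 mm³.
A = π r² = π × 0.875² = 2.4053 mm².
Length = 251401.9 / 2.4053 = 104519.98 mm = 104.52 m.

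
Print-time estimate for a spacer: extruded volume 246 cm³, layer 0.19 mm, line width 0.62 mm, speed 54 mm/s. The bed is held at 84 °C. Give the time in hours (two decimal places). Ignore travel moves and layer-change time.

10.74 hours

Line area: 0.19 × 0.62 → 0.1178 mm².
Path length: 246000 mm³ / 0.1178 mm² → 2088285.2 mm.
Extrusion time = 2088285.2 / 54 = 38671.9 s.
In the requested units: 38671.9 s = 10.74 hours.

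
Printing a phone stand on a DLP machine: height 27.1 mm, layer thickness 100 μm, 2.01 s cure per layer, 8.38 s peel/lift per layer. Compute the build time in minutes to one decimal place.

Layers = ⌈27.1/0.1⌉ = 271.
Per-layer time = 2.01 + 8.38, so 10.39 s.
Total = 271 × 10.39 = 2815.69 s = 46.9 minutes.

46.9 minutes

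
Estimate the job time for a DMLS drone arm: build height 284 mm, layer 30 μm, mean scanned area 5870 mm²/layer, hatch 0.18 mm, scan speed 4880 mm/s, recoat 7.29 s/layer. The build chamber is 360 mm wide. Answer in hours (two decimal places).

36.74 hours

Number of layers: 284 / 0.03 → 9467 (rounded up).
Scan path per layer: 5870 / 0.18 → 32611.1 mm.
Laser time per layer = 32611.1 / 4880 = 6.6826 s.
Time per layer = 6.6826 + 7.29, so 13.9726 s.
Build time = 9467 × 13.9726 = 132278.6042 s = 36.74 hours.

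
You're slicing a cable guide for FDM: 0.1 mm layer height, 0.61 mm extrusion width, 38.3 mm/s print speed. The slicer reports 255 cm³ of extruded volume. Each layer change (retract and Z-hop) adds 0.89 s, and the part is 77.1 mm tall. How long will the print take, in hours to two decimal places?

Bead cross-section: 0.1 × 0.61 → 0.061 mm².
Path length: 255000 mm³ / 0.061 mm² → 4180327.9 mm.
Print-move time = 4180327.9 / 38.3 = 109146.9 s.
Layer count = ceil(77.1 / 0.1) = 771.
Non-print overhead: 771 × 0.89 → 686.19 s.
Altogether 109146.9 + 686.19 = 109833.09 s, i.e. 30.51 hours.

30.51 hours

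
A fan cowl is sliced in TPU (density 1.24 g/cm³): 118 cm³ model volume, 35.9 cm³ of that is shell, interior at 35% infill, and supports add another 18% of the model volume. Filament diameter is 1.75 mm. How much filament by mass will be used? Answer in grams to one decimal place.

106.5 g

Interior volume = 118 − 35.9 = 82.1 cm³.
Infill deposited: 0.35 × 82.1 → 28.735 cm³.
Support: 0.18 × 118 → 21.24 cm³.
Total printed volume = 35.9 + 28.735 + 21.24, so 85.875 cm³.
Mass = 85.875 × 1.24, so 106.485 g.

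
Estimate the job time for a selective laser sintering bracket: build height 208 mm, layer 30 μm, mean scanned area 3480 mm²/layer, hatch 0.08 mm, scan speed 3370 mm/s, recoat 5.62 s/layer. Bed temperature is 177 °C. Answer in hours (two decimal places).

35.69 hours

Number of layers: 208 / 0.03 → 6934 (rounded up).
Scan path per layer = 3480 / 0.08, so 43500 mm.
Laser time per layer: 43500 / 3370 → 12.908 s.
Per-layer time: 12.908 + 5.62 → 18.528 s.
6934 layers × 18.528 s/layer = 128473.152 s, i.e. 35.69 hours.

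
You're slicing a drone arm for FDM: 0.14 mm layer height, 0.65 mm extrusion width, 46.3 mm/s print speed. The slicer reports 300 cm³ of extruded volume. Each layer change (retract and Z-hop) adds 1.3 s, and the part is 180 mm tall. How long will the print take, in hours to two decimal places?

20.24 hours

Line area = 0.14 × 0.65, so 0.091 mm².
Path length: 300000 mm³ / 0.091 mm² → 3296703.3 mm.
Print-move time: 3296703.3 / 46.3 → 71203.1 s.
Layer count = ceil(180 / 0.14) = 1286.
Layer-change overhead = 1286 × 1.3 = 1671.8 s.
Altogether 71203.1 + 1671.8 = 72874.9 s, i.e. 20.24 hours.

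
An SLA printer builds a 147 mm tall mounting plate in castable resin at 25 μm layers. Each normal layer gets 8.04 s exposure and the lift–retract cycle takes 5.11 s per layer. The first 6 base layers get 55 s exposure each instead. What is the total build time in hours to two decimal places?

Number of layers: 147 / 0.025 → 5880 (rounded up).
Burn-in layers = 6 × (55 + 5.11) = 360.66 s.
Remaining layers = 5874 × (8.04 + 5.11) = 77243.1 s.
Total = 360.66 + 77243.1 = 77603.76 s = 21.56 hours.

21.56 hours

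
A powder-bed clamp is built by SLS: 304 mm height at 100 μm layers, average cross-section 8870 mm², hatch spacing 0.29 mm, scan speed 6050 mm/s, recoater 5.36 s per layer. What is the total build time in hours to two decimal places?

Layer count = ceil(304 / 0.1) = 3040.
Scan path per layer = 8870 / 0.29 = 30586.2 mm.
Scan time per layer: 30586.2 / 6050 → 5.0556 s.
Per-layer time = 5.0556 + 5.36, so 10.4156 s.
Total: 3040 × 10.4156 s = 31663.424 s → 8.80 hours.

8.80 hours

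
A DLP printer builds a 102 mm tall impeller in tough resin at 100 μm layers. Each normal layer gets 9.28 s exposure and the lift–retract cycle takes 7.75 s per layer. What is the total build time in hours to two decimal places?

4.83 hours

Number of layers: 102 / 0.1 → 1020 (rounded up).
Each layer takes = 9.28 + 7.75 = 17.03 s.
Total = 1020 × 17.03 = 17370.6 s = 4.83 hours.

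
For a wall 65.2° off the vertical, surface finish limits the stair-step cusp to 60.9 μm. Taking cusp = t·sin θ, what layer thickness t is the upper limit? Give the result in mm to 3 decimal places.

Layer height = cusp / sin(65.2°) = 0.0609 / 0.9078 = 0.067 mm.

0.067 mm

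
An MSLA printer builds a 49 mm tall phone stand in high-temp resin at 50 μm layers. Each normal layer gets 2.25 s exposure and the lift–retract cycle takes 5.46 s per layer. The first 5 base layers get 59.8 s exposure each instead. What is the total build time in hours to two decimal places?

2.18 hours

Layer count = ceil(49 / 0.05) = 980.
Bottom layers: 5 × (59.8 + 5.46) → 326.3 s.
Normal layers: 975 × (2.25 + 5.46) → 7517.25 s.
Sum: 326.3 + 7517.25 = 7843.55 s → 2.18 hours.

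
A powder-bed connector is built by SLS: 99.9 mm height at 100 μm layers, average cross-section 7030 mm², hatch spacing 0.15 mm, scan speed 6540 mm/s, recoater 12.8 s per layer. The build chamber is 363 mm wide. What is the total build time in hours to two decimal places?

Layer count = ceil(99.9 / 0.1) = 999.
Scan path per layer = 7030 / 0.15, so 46866.7 mm.
Per-layer scan time: 46866.7 / 6540 → 7.1662 s.
Layer cycle = 7.1662 + 12.8, so 19.9662 s.
999 layers × 19.9662 s/layer = 19946.2338 s, i.e. 5.54 hours.

5.54 hours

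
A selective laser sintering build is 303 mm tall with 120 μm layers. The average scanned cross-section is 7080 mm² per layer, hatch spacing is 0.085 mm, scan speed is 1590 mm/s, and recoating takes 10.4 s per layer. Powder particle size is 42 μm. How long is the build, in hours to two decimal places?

Number of layers: 303 / 0.12 → 2525 (rounded up).
Per-layer scan distance: 7080 / 0.085 → 83294.1 mm.
Per-layer scan time = 83294.1 / 1590, so 52.3862 s.
Layer cycle = 52.3862 + 10.4, so 62.7862 s.
Build time = 2525 × 62.7862 = 158535.155 s = 44.04 hours.

44.04 hours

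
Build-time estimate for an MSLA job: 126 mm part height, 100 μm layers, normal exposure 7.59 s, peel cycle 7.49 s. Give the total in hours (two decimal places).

Layer count = ceil(126 / 0.1) = 1260.
Cycle time = 7.59 + 7.49 = 15.08 s.
Build time: 1260 × 15.08 s = 19000.8 s, i.e. 5.28 hours.

5.28 hours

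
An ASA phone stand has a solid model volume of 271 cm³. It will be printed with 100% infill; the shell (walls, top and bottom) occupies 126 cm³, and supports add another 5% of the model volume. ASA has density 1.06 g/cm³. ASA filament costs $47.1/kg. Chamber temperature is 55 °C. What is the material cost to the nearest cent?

Infill region = 271 − 126, so 145 cm³.
Infill volume = 1.00 × 145 = 145 cm³.
Support: 0.05 × 271 → 13.55 cm³.
Total extruded = 126 + 145 + 13.55, so 284.55 cm³.
Mass = 284.55 × 1.06 = 301.623 g.
At $47.1/kg: 301.623/1000 × 47.1 = $14.21.

$14.21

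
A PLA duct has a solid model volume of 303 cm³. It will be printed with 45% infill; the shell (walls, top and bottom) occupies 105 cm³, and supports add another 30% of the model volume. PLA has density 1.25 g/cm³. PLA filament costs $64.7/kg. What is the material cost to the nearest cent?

$23.05

Infill region = 303 − 105, so 198 cm³.
Deposited infill: 0.45 × 198 → 89.1 cm³.
Support: 0.30 × 303 → 90.9 cm³.
Total extruded = 105 + 89.1 + 90.9 = 285 cm³.
Mass: 285 × 1.25 → 356.25 g.
Cost = 356.25 g / 1000 × $64.7/kg = $23.05.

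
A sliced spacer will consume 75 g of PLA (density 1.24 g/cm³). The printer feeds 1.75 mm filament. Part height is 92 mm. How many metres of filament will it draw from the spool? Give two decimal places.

25.15 m

Volume = 75 g / 1.24 g·cm⁻³ = 60.4839 cm³ = 60483.9 mm³.
Cross-section of 1.75 mm filament: π·(1.75/2)² = 2.4053 mm².
Length = 60483.9 / 2.4053 = 25146.09 mm = 25.15 m.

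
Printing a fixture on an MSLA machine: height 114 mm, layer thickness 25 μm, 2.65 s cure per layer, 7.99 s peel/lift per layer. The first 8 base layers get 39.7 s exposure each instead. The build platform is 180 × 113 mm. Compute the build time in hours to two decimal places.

13.56 hours

Layers = ⌈114/0.025⌉ = 4560.
Base layers = 8 × (39.7 + 7.99), so 381.52 s.
Normal layers: 4552 × (2.65 + 7.99) → 48433.28 s.
Total = 381.52 + 48433.28 = 48814.8 s = 13.56 hours.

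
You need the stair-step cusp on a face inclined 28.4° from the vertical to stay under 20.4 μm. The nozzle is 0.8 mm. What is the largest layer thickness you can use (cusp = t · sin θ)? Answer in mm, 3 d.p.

t = h_c / sin θ = 0.0204 / 0.4756 = 0.043 mm.

0.043 mm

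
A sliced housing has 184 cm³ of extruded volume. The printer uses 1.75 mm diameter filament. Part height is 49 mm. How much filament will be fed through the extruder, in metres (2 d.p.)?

A = π r² = π × 0.875² = 2.4053 mm².
L = 184000 mm³ / 2.4053 mm² = 76497.73 mm, i.e. 76.50 m.

76.50 m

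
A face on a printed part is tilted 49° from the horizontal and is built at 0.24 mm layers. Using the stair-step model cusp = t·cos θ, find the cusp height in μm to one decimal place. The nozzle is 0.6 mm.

Cusp = layer height × cos(49°) = 0.24 × 0.6561 = 0.157464 mm = 157.5 μm.

157.5 μm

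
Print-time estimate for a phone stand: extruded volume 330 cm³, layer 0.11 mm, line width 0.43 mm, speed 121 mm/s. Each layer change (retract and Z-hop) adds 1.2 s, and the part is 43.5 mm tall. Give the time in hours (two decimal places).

Line area: 0.11 × 0.43 → 0.0473 mm².
Path length: 330000 mm³ / 0.0473 mm² → 6976744.2 mm.
Time extruding: 6976744.2 / 121 → 57659 s.
Layers = ⌈43.5/0.11⌉ = 396.
Layer-change overhead: 396 × 1.2 → 475.2 s.
Total = 57659 + 475.2 = 58134.2 s = 16.15 hours.

16.15 hours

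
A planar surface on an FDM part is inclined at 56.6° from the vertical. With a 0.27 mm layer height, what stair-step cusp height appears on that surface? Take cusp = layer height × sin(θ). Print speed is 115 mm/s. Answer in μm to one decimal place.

225.4 μm

h_c = t·sin θ = 0.27 × 0.8348 = 0.225396 mm (225.4 μm).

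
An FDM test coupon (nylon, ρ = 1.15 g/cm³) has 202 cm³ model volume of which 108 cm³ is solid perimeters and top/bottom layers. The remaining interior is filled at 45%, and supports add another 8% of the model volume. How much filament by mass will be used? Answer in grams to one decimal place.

191.4 g

Interior volume = 202 − 108, so 94 cm³.
Deposited infill = 0.45 × 94, so 42.3 cm³.
Support = 0.08 × 202 = 16.16 cm³.
Total extruded = 108 + 42.3 + 16.16, so 166.46 cm³.
Mass: 166.46 × 1.15 → 191.429 g.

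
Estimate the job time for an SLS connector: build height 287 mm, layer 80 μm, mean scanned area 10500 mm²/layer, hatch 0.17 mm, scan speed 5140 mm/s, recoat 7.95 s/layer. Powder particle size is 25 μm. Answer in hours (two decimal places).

Layers = ⌈287/0.08⌉ = 3588.
Hatch length per layer: 10500 / 0.17 → 61764.7 mm.
Scan time per layer = 61764.7 / 5140 = 12.0165 s.
Time per layer = 12.0165 + 7.95, so 19.9665 s.
Build time = 3588 × 19.9665 = 71639.802 s = 19.90 hours.

19.90 hours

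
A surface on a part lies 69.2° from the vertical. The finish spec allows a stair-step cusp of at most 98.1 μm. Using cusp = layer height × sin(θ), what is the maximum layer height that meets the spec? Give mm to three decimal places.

0.105 mm

Layer height = cusp / sin(69.2°) = 0.0981 / 0.9348 = 0.105 mm.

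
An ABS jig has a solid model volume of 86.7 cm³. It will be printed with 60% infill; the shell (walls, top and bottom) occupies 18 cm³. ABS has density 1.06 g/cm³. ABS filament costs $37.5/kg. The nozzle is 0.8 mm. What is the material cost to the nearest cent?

Volume inside the shell = 86.7 − 18, so 68.7 cm³.
Infill volume = 0.60 × 68.7 = 41.22 cm³.
Total printed volume = 18 + 41.22 = 59.22 cm³.
Mass = 59.22 × 1.06, so 62.7732 g.
At $37.5/kg: 62.7732/1000 × 37.5 = $2.35.

$2.35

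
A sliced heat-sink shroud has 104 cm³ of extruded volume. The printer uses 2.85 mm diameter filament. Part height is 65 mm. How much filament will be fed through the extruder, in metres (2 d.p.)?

16.30 m

Cross-section of 2.85 mm filament: π·(2.85/2)² = 6.3794 mm².
Length = 104 cm³ / 6.3794 mm² = 104000 / 6.3794 = 16302.47 mm = 16.30 m.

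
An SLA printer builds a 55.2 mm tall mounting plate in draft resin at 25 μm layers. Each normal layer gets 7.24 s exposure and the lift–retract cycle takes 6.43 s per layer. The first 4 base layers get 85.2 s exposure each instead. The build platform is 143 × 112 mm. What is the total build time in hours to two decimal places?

Number of layers: 55.2 / 0.025 → 2208 (rounded up).
Burn-in layers: 4 × (85.2 + 6.43) → 366.52 s.
Normal layers = 2204 × (7.24 + 6.43), so 30128.68 s.
Total = 366.52 + 30128.68 = 30495.2 s = 8.47 hours.

8.47 hours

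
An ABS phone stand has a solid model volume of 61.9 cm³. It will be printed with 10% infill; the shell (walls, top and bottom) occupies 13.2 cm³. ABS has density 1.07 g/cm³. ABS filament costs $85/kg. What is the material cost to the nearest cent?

Volume inside the shell: 61.9 − 13.2 → 48.7 cm³.
Infill volume = 0.10 × 48.7, so 4.87 cm³.
Total extruded: 13.2 + 4.87 → 18.07 cm³.
Mass = 18.07 × 1.07 = 19.3349 g.
Cost = 19.3349 g / 1000 × $85/kg = $1.64.

$1.64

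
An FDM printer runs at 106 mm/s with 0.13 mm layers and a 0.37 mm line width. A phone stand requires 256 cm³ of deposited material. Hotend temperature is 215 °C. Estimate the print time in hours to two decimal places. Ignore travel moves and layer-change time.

13.95 hours

Extrusion cross-section: 0.13 × 0.37 → 0.0481 mm².
Path length: 256000 mm³ / 0.0481 mm² → 5322245.3 mm.
Time extruding = 5322245.3 / 106, so 50209.9 s.
Converting: 50209.9 s = 13.95 hours.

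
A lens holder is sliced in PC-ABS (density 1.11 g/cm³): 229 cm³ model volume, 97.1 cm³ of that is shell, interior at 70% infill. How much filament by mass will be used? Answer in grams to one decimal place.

Infill region = 229 − 97.1, so 131.9 cm³.
Infill deposited = 0.70 × 131.9 = 92.33 cm³.
Total printed volume = 97.1 + 92.33 = 189.43 cm³.
Mass: 189.43 × 1.11 → 210.2673 g.

210.3 g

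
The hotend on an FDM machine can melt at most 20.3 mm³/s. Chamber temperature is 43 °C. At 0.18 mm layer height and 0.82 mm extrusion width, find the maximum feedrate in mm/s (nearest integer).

138 mm/s

Bead cross-section = 0.18 × 0.82 = 0.1476 mm².
Max speed = 20.3 / 0.1476 = 137.53 ≈ 138 mm/s.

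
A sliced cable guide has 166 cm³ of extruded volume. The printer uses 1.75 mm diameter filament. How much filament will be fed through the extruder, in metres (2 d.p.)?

69.01 m

A = π r² = π × 0.875² = 2.4053 mm².
L = 166000 mm³ / 2.4053 mm² = 69014.26 mm, i.e. 69.01 m.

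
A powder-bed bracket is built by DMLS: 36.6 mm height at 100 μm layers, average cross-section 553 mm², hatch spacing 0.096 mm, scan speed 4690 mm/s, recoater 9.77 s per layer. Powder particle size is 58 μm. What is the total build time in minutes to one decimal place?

Layer count = ceil(36.6 / 0.1) = 366.
Per-layer scan distance: 553 / 0.096 → 5760.4 mm.
Scan time per layer: 5760.4 / 4690 → 1.2282 s.
Layer cycle: 1.2282 + 9.77 → 10.9982 s.
Total: 366 × 10.9982 s = 4025.3412 s → 67.1 minutes.

67.1 minutes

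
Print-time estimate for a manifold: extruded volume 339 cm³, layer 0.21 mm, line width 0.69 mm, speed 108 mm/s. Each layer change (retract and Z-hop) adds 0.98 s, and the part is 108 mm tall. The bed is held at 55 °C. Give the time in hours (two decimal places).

Bead cross-section = 0.21 × 0.69, so 0.1449 mm².
Path length: 339000 mm³ / 0.1449 mm² → 2339544.5 mm.
Time extruding = 2339544.5 / 108 = 21662.4 s.
Number of layers: 108 / 0.21 → 515 (rounded up).
Layer-change overhead: 515 × 0.98 → 504.7 s.
Altogether 21662.4 + 504.7 = 22167.1 s, i.e. 6.16 hours.

6.16 hours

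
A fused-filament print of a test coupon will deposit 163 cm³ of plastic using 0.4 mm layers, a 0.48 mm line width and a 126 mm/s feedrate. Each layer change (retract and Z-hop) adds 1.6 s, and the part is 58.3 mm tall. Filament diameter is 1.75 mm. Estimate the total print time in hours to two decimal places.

Extrusion cross-section = 0.4 × 0.48, so 0.192 mm².
Toolpath length = 163 cm³ / 0.192 mm² = 163000 / 0.192 = 848958.3 mm.
Time extruding = 848958.3 / 126 = 6737.8 s.
Layer count = ceil(58.3 / 0.4) = 146.
Layer-change overhead: 146 × 1.6 → 233.6 s.
Altogether 6737.8 + 233.6 = 6971.4 s, i.e. 1.94 hours.

1.94 hours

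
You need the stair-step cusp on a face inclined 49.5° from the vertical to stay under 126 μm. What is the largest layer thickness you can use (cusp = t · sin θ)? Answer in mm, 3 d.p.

sin(49.5°) = 0.7604; t_max = 0.126/0.7604 = 0.166 mm.

0.166 mm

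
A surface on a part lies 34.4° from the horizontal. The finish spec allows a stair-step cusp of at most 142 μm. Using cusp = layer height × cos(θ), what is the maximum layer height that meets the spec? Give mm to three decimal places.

cos(34.4°) = 0.8251; t_max = 0.142/0.8251 = 0.172 mm.

0.172 mm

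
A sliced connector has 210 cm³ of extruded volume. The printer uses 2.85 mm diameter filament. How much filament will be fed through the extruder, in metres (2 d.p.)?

Cross-section of 2.85 mm filament: π·(2.85/2)² = 6.3794 mm².
Length = 210 cm³ / 6.3794 mm² = 210000 / 6.3794 = 32918.46 mm = 32.92 m.

32.92 m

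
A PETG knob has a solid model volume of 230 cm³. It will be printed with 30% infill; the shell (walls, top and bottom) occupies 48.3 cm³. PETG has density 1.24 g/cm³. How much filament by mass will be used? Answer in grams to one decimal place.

127.5 g

Infill region = 230 − 48.3 = 181.7 cm³.
Infill volume = 0.30 × 181.7, so 54.51 cm³.
Total extruded = 48.3 + 54.51, so 102.81 cm³.
Mass: 102.81 × 1.24 → 127.4844 g.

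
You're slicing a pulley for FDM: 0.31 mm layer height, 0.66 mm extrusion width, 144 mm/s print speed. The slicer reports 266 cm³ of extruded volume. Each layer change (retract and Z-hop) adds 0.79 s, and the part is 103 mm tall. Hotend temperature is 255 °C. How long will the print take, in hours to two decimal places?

Line area: 0.31 × 0.66 → 0.2046 mm².
Total extruded path = 266000/0.2046 = 1300097.8 mm.
Print-move time: 1300097.8 / 144 → 9028.5 s.
Number of layers: 103 / 0.31 → 333 (rounded up).
Non-print overhead = 333 × 0.79 = 263.07 s.
Altogether 9028.5 + 263.07 = 9291.57 s, i.e. 2.58 hours.

2.58 hours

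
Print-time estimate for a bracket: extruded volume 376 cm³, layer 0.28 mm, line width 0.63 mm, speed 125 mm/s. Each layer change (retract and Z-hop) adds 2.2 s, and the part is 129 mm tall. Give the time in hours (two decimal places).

5.02 hours

Bead cross-section = 0.28 × 0.63 = 0.1764 mm².
Total extruded path = 376000/0.1764 = 2131519.3 mm.
Time extruding = 2131519.3 / 125 = 17052.2 s.
Number of layers: 129 / 0.28 → 461 (rounded up).
Non-print overhead: 461 × 2.2 → 1014.2 s.
Total = 17052.2 + 1014.2 = 18066.4 s = 5.02 hours.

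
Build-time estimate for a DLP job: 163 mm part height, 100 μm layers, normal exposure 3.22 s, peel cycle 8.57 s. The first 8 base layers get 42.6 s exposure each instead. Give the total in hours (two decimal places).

5.43 hours

Layer count = ceil(163 / 0.1) = 1630.
Burn-in layers = 8 × (42.6 + 8.57) = 409.36 s.
Remaining layers = 1622 × (3.22 + 8.57) = 19123.38 s.
Sum: 409.36 + 19123.38 = 19532.74 s → 5.43 hours.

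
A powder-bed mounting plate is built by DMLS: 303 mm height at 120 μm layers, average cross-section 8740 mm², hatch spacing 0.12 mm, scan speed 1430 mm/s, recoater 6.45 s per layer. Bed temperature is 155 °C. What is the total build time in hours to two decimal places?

40.25 hours

Number of layers: 303 / 0.12 → 2525 (rounded up).
Per-layer scan distance: 8740 / 0.12 → 72833.3 mm.
Scan time per layer = 72833.3 / 1430, so 50.9324 s.
Per-layer time: 50.9324 + 6.45 → 57.3824 s.
Total: 2525 × 57.3824 s = 144890.56 s → 40.25 hours.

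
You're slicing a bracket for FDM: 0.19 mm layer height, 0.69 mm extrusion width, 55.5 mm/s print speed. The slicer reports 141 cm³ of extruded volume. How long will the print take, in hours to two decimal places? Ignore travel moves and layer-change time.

Bead cross-section = 0.19 × 0.69, so 0.1311 mm².
Path length: 141000 mm³ / 0.1311 mm² → 1075514.9 mm.
Time extruding = 1075514.9 / 55.5 = 19378.6 s.
That's 19378.6 s → 5.38 hours.

5.38 hours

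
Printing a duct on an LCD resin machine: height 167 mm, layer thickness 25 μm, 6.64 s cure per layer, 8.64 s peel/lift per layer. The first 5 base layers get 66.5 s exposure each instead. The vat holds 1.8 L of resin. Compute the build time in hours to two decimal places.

Number of layers: 167 / 0.025 → 6680 (rounded up).
Burn-in layers: 5 × (66.5 + 8.64) → 375.7 s.
Regular layers = 6675 × (6.64 + 8.64), so 101994 s.
Total = 375.7 + 101994 = 102369.7 s = 28.44 hours.

28.44 hours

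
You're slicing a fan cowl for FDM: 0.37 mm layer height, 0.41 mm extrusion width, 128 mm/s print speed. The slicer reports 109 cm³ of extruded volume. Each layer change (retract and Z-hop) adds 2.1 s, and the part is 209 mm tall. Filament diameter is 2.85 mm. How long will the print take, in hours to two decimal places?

Extrusion cross-section: 0.37 × 0.41 → 0.1517 mm².
Toolpath length = 109 cm³ / 0.1517 mm² = 109000 / 0.1517 = 718523.4 mm.
Extrusion time = 718523.4 / 128, so 5613.5 s.
Layers = ⌈209/0.37⌉ = 565.
Layer-change overhead: 565 × 2.1 → 1186.5 s.
Total = 5613.5 + 1186.5 = 6800 s = 1.89 hours.

1.89 hours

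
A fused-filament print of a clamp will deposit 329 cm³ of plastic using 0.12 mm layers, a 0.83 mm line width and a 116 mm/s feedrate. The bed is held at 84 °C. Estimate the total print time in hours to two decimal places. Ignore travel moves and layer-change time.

Bead cross-section = 0.12 × 0.83, so 0.0996 mm².
Path length: 329000 mm³ / 0.0996 mm² → 3303212.9 mm.
Extrusion time = 3303212.9 / 116 = 28476 s.
28476 s = 7.91 hours.

7.91 hours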